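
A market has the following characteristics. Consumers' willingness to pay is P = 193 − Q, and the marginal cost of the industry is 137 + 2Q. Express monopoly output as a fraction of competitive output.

Q_m/Q_c = 0.75

The monopolist equates marginal revenue to marginal cost: 193 − 2Q = 137 + 2Q, so Q = 14. From demand, P = 179.
Competitive equilibrium sets price equal to marginal cost: 193 − Q = 137 + 2Q, so Q = 56/3 and P = 523/3.
Ratio Q_m/Q_c = 14/(56/3) = 0.75.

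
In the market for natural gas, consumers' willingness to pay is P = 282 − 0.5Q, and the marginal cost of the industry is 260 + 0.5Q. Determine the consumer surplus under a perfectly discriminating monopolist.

CS = 0

Under first-degree price discrimination the firm charges each unit its demand price and produces up to where P = MC, i.e. Q = 22. Consumer surplus is zero; producer surplus equals total surplus.
CS = 0.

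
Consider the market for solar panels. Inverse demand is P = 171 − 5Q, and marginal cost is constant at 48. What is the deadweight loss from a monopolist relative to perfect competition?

DWL = 378.225

Under competition P = MC = 48, so Q = (171 − 48)/5 = 24.6.
A monopolist chooses Q where MR = MC. MR = 171 − 10Q; setting this equal to 48 gives Q = 12.3 and P = 109.5.
DWL is the triangle between Q = 12.3 and Q = 24.6: ½·(24.6 − 12.3)·(109.5 − 48) = 378.225.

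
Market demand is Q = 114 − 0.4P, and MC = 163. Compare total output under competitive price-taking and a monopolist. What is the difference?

Q falls by 24.4

Inverting demand: P = 285 − 2.5Q.
Under competition P = MC = 163, so Q = (285 − 163)/2.5 = 48.8.
A monopolist chooses Q where MR = MC. MR = 285 − 5Q; setting this equal to 163 gives Q = 24.4 and P = 224.
Change in total output: 24.4 − 48.8 = −24.4.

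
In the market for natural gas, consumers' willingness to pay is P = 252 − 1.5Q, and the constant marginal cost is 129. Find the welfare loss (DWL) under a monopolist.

DWL = 1260.75

Competitive firms price at marginal cost: P = 129, giving Q = 82.
A monopolist chooses Q where MR = MC. MR = 252 − 3Q; setting this equal to 129 gives Q = 41 and P = 190.5.
DWL is the triangle between Q = 41 and Q = 82: ½·(82 − 41)·(190.5 − 129) = 1260.75.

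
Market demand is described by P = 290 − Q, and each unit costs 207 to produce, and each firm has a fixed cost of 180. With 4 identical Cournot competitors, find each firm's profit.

π_i = 95.56

Cournot with 4 identical firms: the symmetric best-response condition is 290 − 5q = 207. Each firm produces q = 16.6, total output Q = 66.4, price P = 223.6.
Each firm's profit = (223.6 − 207)·16.6 − 180 = 95.56.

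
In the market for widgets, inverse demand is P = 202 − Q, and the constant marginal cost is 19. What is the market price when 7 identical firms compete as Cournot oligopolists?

P = 41.875

With 7 symmetric Cournot firms, each firm's FOC gives 202 − 8q = 19, so q = 22.875, Q = 7·22.875 = 160.125, and P = 41.875.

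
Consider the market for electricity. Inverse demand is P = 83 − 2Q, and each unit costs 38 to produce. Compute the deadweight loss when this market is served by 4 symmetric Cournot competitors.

DWL = 20.25

Competitive firms price at marginal cost: P = 38, giving Q = 22.5.
In a 4-firm Cournot equilibrium, symmetry and the first-order condition give q = (83 − 38)/(10) = 4.5. So Q = 18 and P = 47.
DWL is the triangle between Q = 18 and Q = 22.5: ½·(22.5 − 18)·(47 − 38) = 20.25.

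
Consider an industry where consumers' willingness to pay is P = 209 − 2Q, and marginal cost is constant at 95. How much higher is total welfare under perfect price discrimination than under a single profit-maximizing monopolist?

A monopolist chooses Q where MR = MC. MR = 209 − 4Q; setting this equal to 95 gives Q = 28.5 and P = 152.
CS = ½·(209 − 152)·28.5 = 812.25; PS = (152 − 95)·28.5 = 1624.5; TS = 2436.75.
Under first-degree price discrimination the firm charges each unit its demand price and produces up to where P = MC, i.e. Q = 57. Consumer surplus is zero; producer surplus equals total surplus.
TS = 3249 (equal to competitive TS).
Change in total welfare: 3249 − 2436.75 = 812.25.

TS rises by 812.25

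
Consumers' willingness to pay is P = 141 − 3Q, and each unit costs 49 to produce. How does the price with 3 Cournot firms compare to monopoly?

Cournot: P = 72; Monopoly: P = 95

In a 3-firm Cournot equilibrium, symmetry and the first-order condition give q = (141 − 49)/(12) = 23/3. So Q = 23 and P = 72.
The monopolist equates marginal revenue to marginal cost: 141 − 6Q = 49, so Q = 46/3. From demand, P = 95.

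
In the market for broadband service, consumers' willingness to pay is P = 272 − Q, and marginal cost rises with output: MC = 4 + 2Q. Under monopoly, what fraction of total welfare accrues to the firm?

Monopoly sets MR = MC: 272 − 2Q = 4 + 2Q ⇒ Q = 67, P = 272 − 67 = 205.
CS = ½·(272 − 205)·67 = 2244.5.
PS = P·Q − VC(Q) = 205·67 − (4·67 + ½·2·67²) = 8978.
Share captured = PS/TS = 8978/11222.5 = 0.8.

PS/TS = 0.8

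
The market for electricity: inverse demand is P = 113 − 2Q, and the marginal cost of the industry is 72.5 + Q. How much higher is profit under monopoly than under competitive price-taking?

Under competition P = MC: 113 − 2Q = 72.5 + Q ⇒ Q = 13.5, P = 86.
Profit = 86·13.5 − (72.5·13.5 + ½·1·13.5²) = 91.125.
The monopolist equates marginal revenue to marginal cost: 113 − 4Q = 72.5 + Q, so Q = 8.1. From demand, P = 96.8.
Profit = 96.8·8.1 − (72.5·8.1 + ½·1·8.1²) = 164.025.
Change in profit: 164.025 − 91.125 = 72.9.

Profit rises by 72.9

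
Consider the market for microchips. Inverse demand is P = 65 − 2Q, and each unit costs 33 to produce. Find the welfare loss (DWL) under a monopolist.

DWL = 64

Under competition P = MC = 33, so Q = (65 − 33)/2 = 16.
Monopoly sets MR = MC: 65 − 4Q = 33 ⇒ Q = 8, P = 65 − 2·8 = 49.
DWL is the triangle between Q = 8 and Q = 16: ½·(16 − 8)·(49 − 33) = 64.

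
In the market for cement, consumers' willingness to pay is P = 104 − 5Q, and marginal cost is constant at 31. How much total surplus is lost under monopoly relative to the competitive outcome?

DWL = 133.225

Competitive firms price at marginal cost: P = 31, giving Q = 14.6.
The monopolist equates marginal revenue to marginal cost: 104 − 10Q = 31, so Q = 7.3. From demand, P = 67.5.
DWL is the triangle between Q = 7.3 and Q = 14.6: ½·(14.6 − 7.3)·(67.5 − 31) = 133.225.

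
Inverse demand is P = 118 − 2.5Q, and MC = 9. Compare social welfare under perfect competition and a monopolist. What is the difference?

Under competition P = MC = 9, so Q = (118 − 9)/2.5 = 43.6.
CS = ½·(118 − 9)·43.6 = 2376.2; PS = (9 − 9)·43.6 = 0; TS = 2376.2.
Monopoly sets MR = MC: 118 − 5Q = 9 ⇒ Q = 21.8, P = 118 − 2.5·21.8 = 63.5.
CS = ½·(118 − 63.5)·21.8 = 594.05; PS = (63.5 − 9)·21.8 = 1188.1; TS = 1782.15.
Change in social welfare: 1782.15 − 2376.2 = −594.05.

Social welfare falls by 594.05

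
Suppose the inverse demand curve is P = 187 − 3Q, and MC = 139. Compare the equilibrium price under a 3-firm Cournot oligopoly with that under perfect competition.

In a 3-firm Cournot equilibrium, symmetry and the first-order condition give q = (187 − 139)/(12) = 4. So Q = 12 and P = 151.
Under competition P = MC = 139, so Q = (187 − 139)/3 = 16.

Cournot: P = 151; Competition: P = 139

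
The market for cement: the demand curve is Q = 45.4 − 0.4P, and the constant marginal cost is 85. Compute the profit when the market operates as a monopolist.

Profit = 81.225

Inverting demand: P = 113.5 − 2.5Q.
The monopolist equates marginal revenue to marginal cost: 113.5 − 5Q = 85, so Q = 5.7. From demand, P = 99.25.
Profit = (99.25 − 85)·5.7 = 81.225.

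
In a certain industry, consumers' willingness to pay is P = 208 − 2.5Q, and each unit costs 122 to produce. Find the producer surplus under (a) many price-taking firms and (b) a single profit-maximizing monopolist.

Competition: PS = 0; Monopoly: PS = 739.6

Under competition P = MC = 122, so Q = (208 − 122)/2.5 = 34.4.
PS = (122 − 122)·34.4 = 0.
The monopolist equates marginal revenue to marginal cost: 208 − 5Q = 122, so Q = 17.2. From demand, P = 165.
PS = (165 − 122)·17.2 = 739.6.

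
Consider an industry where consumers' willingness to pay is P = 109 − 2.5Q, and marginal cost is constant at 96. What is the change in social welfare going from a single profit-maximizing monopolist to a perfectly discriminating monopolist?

TS rises by 8.45

The monopolist equates marginal revenue to marginal cost: 109 − 5Q = 96, so Q = 2.6. From demand, P = 102.5.
CS = ½·(109 − 102.5)·2.6 = 8.45; PS = (102.5 − 96)·2.6 = 16.9; TS = 25.35.
With perfect price discrimination, output is the efficient level Q = 5.2 (where demand meets MC), but every buyer pays their willingness to pay: CS = 0 and PS = total surplus.
TS = 33.8 (equal to competitive TS).
Change in social welfare: 33.8 − 25.35 = 8.45.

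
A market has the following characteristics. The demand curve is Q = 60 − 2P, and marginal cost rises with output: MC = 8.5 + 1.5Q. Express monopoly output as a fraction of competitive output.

Q_m/Q_c = 0.8

Inverting demand: P = 30 − 0.5Q.
The monopolist equates marginal revenue to marginal cost: 30 − Q = 8.5 + 1.5Q, so Q = 8.6. From demand, P = 25.7.
Under competition P = MC: 30 − 0.5Q = 8.5 + 1.5Q ⇒ Q = 10.75, P = 24.625.
Ratio Q_m/Q_c = 8.6/10.75 = 0.8.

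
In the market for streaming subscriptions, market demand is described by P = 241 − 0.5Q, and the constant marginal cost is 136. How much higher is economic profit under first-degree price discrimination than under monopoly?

π rises by 5512.5

A monopolist chooses Q where MR = MC. MR = 241 − Q; setting this equal to 136 gives Q = 105 and P = 188.5.
Profit = (188.5 − 136)·105 = 5512.5.
With perfect price discrimination, output is the efficient level Q = 210 (where demand meets MC), but every buyer pays their willingness to pay: CS = 0 and PS = total surplus.
PS equals the full surplus area, 11025. Profit = 11025 = 11025.
Change in economic profit: 11025 − 5512.5 = 5512.5.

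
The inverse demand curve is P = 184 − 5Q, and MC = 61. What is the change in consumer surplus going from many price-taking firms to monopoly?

Consumer surplus falls by 1134.675

Competitive firms price at marginal cost: P = 61, giving Q = 24.6.
CS = ½·(184 − 61)·24.6 = 1512.9.
The monopolist equates marginal revenue to marginal cost: 184 − 10Q = 61, so Q = 12.3. From demand, P = 122.5.
CS = ½·(184 − 122.5)·12.3 = 378.225.
Change in consumer surplus: 378.225 − 1512.9 = −1134.675.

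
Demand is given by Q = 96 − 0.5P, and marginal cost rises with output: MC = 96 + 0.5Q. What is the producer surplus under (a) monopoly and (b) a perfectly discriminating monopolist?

Inverting demand: P = 192 − 2Q.
A monopolist chooses Q where MR = MC. MR = 192 − 4Q; setting this equal to 96 + 0.5Q gives Q = 64/3 and P = 448/3.
PS = P·Q − VC(Q) = 448/3·64/3 − (96·64/3 + ½·0.5·(64/3)²) = 1024.
With perfect price discrimination, output is the efficient level Q = 38.4 (where demand meets MC), but every buyer pays their willingness to pay: CS = 0 and PS = total surplus.
PS = ½·(192 − 96)·38.4 = 1843.2.

Monopoly: PS = 1024; Perfect PD: PS = 1843.2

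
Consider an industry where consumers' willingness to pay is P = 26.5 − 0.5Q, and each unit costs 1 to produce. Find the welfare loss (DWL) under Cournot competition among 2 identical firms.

Competitive firms price at marginal cost: P = 1, giving Q = 51.
In a 2-firm Cournot equilibrium, symmetry and the first-order condition give q = (26.5 − 1)/(1.5) = 17. So Q = 34 and P = 9.5.
DWL is the triangle between Q = 34 and Q = 51: ½·(51 − 34)·(9.5 − 1) = 72.25.

DWL = 72.25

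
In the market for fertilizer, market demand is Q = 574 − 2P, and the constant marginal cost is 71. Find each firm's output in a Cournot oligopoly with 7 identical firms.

q_i = 54

Inverting demand: P = 287 − 0.5Q.
With 7 symmetric Cournot firms, each firm's FOC gives 287 − 4q = 71, so q = 54, Q = 7·54 = 378, and P = 98.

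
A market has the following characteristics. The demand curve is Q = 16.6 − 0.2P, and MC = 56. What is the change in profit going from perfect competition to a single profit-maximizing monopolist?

Profit rises by 36.45

Inverting demand: P = 83 − 5Q.
Perfect competition: P = MC = 56, so 83 − 5Q = 56 and Q = 5.4.
Profit = (56 − 56)·5.4 = 0.
Monopoly sets MR = MC: 83 − 10Q = 56 ⇒ Q = 2.7, P = 83 − 5·2.7 = 69.5.
Profit = (69.5 − 56)·2.7 = 36.45.
Change in profit: 36.45 − 0 = 36.45.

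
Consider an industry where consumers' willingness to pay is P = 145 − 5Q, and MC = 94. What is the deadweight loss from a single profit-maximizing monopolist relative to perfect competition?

Perfect competition: P = MC = 94, so 145 − 5Q = 94 and Q = 10.2.
Monopoly sets MR = MC: 145 − 10Q = 94 ⇒ Q = 5.1, P = 145 − 5·5.1 = 119.5.
DWL is the triangle between Q = 5.1 and Q = 10.2: ½·(10.2 − 5.1)·(119.5 − 94) = 65.025.

DWL = 65.025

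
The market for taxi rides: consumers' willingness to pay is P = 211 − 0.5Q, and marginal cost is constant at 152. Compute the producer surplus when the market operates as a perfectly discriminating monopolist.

With perfect price discrimination, output is the efficient level Q = 118 (where demand meets MC), but every buyer pays their willingness to pay: CS = 0 and PS = total surplus.
PS = ½·(211 − 152)·118 = 3481.

PS = 3481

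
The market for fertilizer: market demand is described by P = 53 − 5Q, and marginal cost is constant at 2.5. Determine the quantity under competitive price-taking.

Q = 10.1

Competitive firms price at marginal cost: P = 2.5, giving Q = 10.1.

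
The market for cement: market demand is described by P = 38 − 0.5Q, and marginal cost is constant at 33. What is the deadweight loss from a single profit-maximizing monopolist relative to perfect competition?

DWL = 6.25

Perfect competition: P = MC = 33, so 38 − 0.5Q = 33 and Q = 10.
A monopolist chooses Q where MR = MC. MR = 38 − Q; setting this equal to 33 gives Q = 5 and P = 35.5.
DWL is the triangle between Q = 5 and Q = 10: ½·(10 − 5)·(35.5 − 33) = 6.25.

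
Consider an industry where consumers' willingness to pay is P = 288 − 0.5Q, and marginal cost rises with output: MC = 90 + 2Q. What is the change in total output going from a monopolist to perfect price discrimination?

Total output rises by 13.2

Monopoly sets MR = MC: 288 − Q = 90 + 2Q ⇒ Q = 66, P = 288 − 0.5·66 = 255.
A perfectly discriminating monopolist sells every unit with P(Q) ≥ MC(Q), so output equals the competitive quantity Q = 79.2. Each buyer pays their reservation price, so CS = 0 and the firm captures all surplus.
Change in total output: 79.2 − 66 = 13.2.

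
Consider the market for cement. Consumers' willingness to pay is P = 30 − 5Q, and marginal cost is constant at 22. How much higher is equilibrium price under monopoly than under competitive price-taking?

Under competition P = MC = 22, so Q = (30 − 22)/5 = 1.6.
A monopolist chooses Q where MR = MC. MR = 30 − 10Q; setting this equal to 22 gives Q = 0.8 and P = 26.
Change in equilibrium price: 26 − 22 = 4.

P rises by 4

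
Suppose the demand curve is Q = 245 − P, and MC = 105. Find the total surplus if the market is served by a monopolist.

Inverting demand: P = 245 − Q.
The monopolist equates marginal revenue to marginal cost: 245 − 2Q = 105, so Q = 70. From demand, P = 175.
CS = ½·(245 − 175)·70 = 2450; PS = (175 − 105)·70 = 4900; TS = 7350.

TS = 7350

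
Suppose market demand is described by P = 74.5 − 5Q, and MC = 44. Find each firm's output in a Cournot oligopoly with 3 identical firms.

In a 3-firm Cournot equilibrium, symmetry and the first-order condition give q = (74.5 − 44)/(20) = 1.525. So Q = 4.575 and P = 51.625.

q_i = 1.525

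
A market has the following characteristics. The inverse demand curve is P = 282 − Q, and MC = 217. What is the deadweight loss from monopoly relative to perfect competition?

DWL = 528.125

Competitive firms price at marginal cost: P = 217, giving Q = 65.
Monopoly sets MR = MC: 282 − 2Q = 217 ⇒ Q = 32.5, P = 282 − 32.5 = 249.5.
DWL is the triangle between Q = 32.5 and Q = 65: ½·(65 − 32.5)·(249.5 − 217) = 528.125.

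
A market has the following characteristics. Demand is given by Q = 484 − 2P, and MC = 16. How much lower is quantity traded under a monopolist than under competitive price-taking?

Inverting demand: P = 242 − 0.5Q.
Competitive firms price at marginal cost: P = 16, giving Q = 452.
The monopolist equates marginal revenue to marginal cost: 242 − Q = 16, so Q = 226. From demand, P = 129.
Change in quantity traded: 226 − 452 = −226.

Q falls by 226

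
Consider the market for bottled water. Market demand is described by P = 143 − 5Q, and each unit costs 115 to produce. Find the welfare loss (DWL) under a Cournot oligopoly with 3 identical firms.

DWL = 4.9

Perfect competition: P = MC = 115, so 143 − 5Q = 115 and Q = 5.6.
Cournot with 3 identical firms: the symmetric best-response condition is 143 − 20q = 115. Each firm produces q = 1.4, total output Q = 4.2, price P = 122.
DWL is the triangle between Q = 4.2 and Q = 5.6: ½·(5.6 − 4.2)·(122 − 115) = 4.9.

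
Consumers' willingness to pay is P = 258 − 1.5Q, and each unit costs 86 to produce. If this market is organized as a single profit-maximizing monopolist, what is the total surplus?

TS = 7396

The monopolist equates marginal revenue to marginal cost: 258 − 3Q = 86, so Q = 172/3. From demand, P = 172.
CS = ½·(258 − 172)·172/3 = 7396/3; PS = (172 − 86)·172/3 = 14792/3; TS = 7396.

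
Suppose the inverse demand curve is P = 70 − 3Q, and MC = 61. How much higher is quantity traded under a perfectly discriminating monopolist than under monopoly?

Quantity traded rises by 1.5

Monopoly sets MR = MC: 70 − 6Q = 61 ⇒ Q = 1.5, P = 70 − 3·1.5 = 65.5.
Under first-degree price discrimination the firm charges each unit its demand price and produces up to where P = MC, i.e. Q = 3. Consumer surplus is zero; producer surplus equals total surplus.
Change in quantity traded: 3 − 1.5 = 1.5.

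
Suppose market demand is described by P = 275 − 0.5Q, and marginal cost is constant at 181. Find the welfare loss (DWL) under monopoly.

Competitive firms price at marginal cost: P = 181, giving Q = 188.
Monopoly sets MR = MC: 275 − Q = 181 ⇒ Q = 94, P = 275 − 0.5·94 = 228.
DWL is the triangle between Q = 94 and Q = 188: ½·(188 − 94)·(228 − 181) = 2209.

DWL = 2209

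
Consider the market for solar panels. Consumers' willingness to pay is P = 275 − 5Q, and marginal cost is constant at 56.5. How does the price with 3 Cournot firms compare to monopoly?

Cournot: P = 111.125; Monopoly: P = 165.75

In a 3-firm Cournot equilibrium, symmetry and the first-order condition give q = (275 − 56.5)/(20) = 10.925. So Q = 32.775 and P = 111.125.
A monopolist chooses Q where MR = MC. MR = 275 − 10Q; setting this equal to 56.5 gives Q = 21.85 and P = 165.75.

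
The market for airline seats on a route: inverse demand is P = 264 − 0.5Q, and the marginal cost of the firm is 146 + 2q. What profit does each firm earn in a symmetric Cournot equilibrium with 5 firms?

In a 5-firm Cournot equilibrium, symmetry and the first-order condition give q = (264 − 146)/(5) = 23.6. So Q = 118 and P = 205.
Each firm's profit = 205·23.6 − (146·23.6 + ½·2·23.6²) = 835.44.

π_i = 835.44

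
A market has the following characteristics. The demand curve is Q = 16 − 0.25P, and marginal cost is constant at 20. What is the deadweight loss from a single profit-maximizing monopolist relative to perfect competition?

DWL = 60.5

Inverting demand: P = 64 − 4Q.
Perfect competition: P = MC = 20, so 64 − 4Q = 20 and Q = 11.
Monopoly sets MR = MC: 64 − 8Q = 20 ⇒ Q = 5.5, P = 64 − 4·5.5 = 42.
DWL is the triangle between Q = 5.5 and Q = 11: ½·(11 − 5.5)·(42 − 20) = 60.5.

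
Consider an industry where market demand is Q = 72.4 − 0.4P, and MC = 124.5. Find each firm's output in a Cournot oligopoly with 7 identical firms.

q_i = 2.825

Inverting demand: P = 181 − 2.5Q.
With 7 symmetric Cournot firms, each firm's FOC gives 181 − 20q = 124.5, so q = 2.825, Q = 7·2.825 = 19.775, and P = 2105/16.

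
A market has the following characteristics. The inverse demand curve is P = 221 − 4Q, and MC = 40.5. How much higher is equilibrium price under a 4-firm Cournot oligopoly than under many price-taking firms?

P rises by 36.1

Competitive firms price at marginal cost: P = 40.5, giving Q = 45.125.
In a 4-firm Cournot equilibrium, symmetry and the first-order condition give q = (221 − 40.5)/(20) = 9.025. So Q = 36.1 and P = 76.6.
Change in equilibrium price: 76.6 − 40.5 = 36.1.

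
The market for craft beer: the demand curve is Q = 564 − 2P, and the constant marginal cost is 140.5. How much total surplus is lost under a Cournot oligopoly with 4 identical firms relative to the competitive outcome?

DWL = 800.89

Inverting demand: P = 282 − 0.5Q.
Under competition P = MC = 140.5, so Q = (282 − 140.5)/0.5 = 283.
In a 4-firm Cournot equilibrium, symmetry and the first-order condition give q = (282 − 140.5)/(2.5) = 56.6. So Q = 226.4 and P = 168.8.
DWL is the triangle between Q = 226.4 and Q = 283: ½·(283 − 226.4)·(168.8 − 140.5) = 800.89.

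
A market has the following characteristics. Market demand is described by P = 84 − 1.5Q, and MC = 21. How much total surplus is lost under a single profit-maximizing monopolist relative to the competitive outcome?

DWL = 330.75

Under competition P = MC = 21, so Q = (84 − 21)/1.5 = 42.
A monopolist chooses Q where MR = MC. MR = 84 − 3Q; setting this equal to 21 gives Q = 21 and P = 52.5.
DWL is the triangle between Q = 21 and Q = 42: ½·(42 − 21)·(52.5 − 21) = 330.75.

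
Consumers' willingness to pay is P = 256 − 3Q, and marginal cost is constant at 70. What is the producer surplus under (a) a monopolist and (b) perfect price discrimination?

Monopoly sets MR = MC: 256 − 6Q = 70 ⇒ Q = 31, P = 256 − 3·31 = 163.
PS = (163 − 70)·31 = 2883.
With perfect price discrimination, output is the efficient level Q = 62 (where demand meets MC), but every buyer pays their willingness to pay: CS = 0 and PS = total surplus.
PS = ½·(256 − 70)·62 = 5766.

Monopoly: PS = 2883; Perfect PD: PS = 5766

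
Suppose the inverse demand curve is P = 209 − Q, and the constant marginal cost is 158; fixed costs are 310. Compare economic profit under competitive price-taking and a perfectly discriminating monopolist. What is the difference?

Under competition P = MC = 158, so Q = (209 − 158)/1 = 51.
Profit = (158 − 158)·51 − 310 = −310.
A perfectly discriminating monopolist sells every unit with P(Q) ≥ MC(Q), so output equals the competitive quantity Q = 51. Each buyer pays their reservation price, so CS = 0 and the firm captures all surplus.
PS equals the full surplus area, 1300.5. Profit = 1300.5 − 310 = 990.5.
Change in economic profit: 990.5 − −310 = 1300.5.

Economic profit rises by 1300.5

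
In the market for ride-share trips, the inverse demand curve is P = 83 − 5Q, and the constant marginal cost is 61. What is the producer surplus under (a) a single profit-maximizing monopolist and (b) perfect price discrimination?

The monopolist equates marginal revenue to marginal cost: 83 − 10Q = 61, so Q = 2.2. From demand, P = 72.
PS = (72 − 61)·2.2 = 24.2.
A perfectly discriminating monopolist sells every unit with P(Q) ≥ MC(Q), so output equals the competitive quantity Q = 4.4. Each buyer pays their reservation price, so CS = 0 and the firm captures all surplus.
PS = ½·(83 − 61)·4.4 = 48.4.

Monopoly: PS = 24.2; Perfect PD: PS = 48.4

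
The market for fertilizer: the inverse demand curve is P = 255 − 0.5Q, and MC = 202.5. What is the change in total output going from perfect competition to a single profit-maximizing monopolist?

Perfect competition: P = MC = 202.5, so 255 − 0.5Q = 202.5 and Q = 105.
A monopolist chooses Q where MR = MC. MR = 255 − Q; setting this equal to 202.5 gives Q = 52.5 and P = 228.75.
Change in total output: 52.5 − 105 = −52.5.

Total output falls by 52.5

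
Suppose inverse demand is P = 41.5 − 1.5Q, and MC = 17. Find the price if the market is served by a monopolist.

P = 29.25

A monopolist chooses Q where MR = MC. MR = 41.5 − 3Q; setting this equal to 17 gives Q = 49/6 and P = 29.25.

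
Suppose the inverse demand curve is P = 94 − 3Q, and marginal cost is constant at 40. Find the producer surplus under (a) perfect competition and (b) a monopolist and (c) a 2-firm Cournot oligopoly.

Competition: PS = 0; Monopoly: PS = 243; Cournot: PS = 216

Under competition P = MC = 40, so Q = (94 − 40)/3 = 18.
PS = (40 − 40)·18 = 0.
Monopoly sets MR = MC: 94 − 6Q = 40 ⇒ Q = 9, P = 94 − 3·9 = 67.
PS = (67 − 40)·9 = 243.
Cournot with 2 identical firms: the symmetric best-response condition is 94 − 9q = 40. Each firm produces q = 6, total output Q = 12, price P = 58.
PS = (58 − 40)·12 = 216.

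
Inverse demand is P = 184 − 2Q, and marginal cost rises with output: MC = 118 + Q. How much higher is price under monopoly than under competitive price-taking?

Price rises by 17.6

Competitive equilibrium sets price equal to marginal cost: 184 − 2Q = 118 + Q, so Q = 22 and P = 140.
Monopoly sets MR = MC: 184 − 4Q = 118 + Q ⇒ Q = 13.2, P = 184 − 2·13.2 = 157.6.
Change in price: 157.6 − 140 = 17.6.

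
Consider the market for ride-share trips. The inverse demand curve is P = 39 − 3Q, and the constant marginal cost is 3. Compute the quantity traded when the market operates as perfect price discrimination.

Q = 12

Under first-degree price discrimination the firm charges each unit its demand price and produces up to where P = MC, i.e. Q = 12. Consumer surplus is zero; producer surplus equals total surplus.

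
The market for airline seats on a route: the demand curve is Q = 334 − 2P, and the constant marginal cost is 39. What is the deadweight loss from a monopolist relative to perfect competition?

Inverting demand: P = 167 − 0.5Q.
Competitive firms price at marginal cost: P = 39, giving Q = 256.
Monopoly sets MR = MC: 167 − Q = 39 ⇒ Q = 128, P = 167 − 0.5·128 = 103.
DWL is the triangle between Q = 128 and Q = 256: ½·(256 − 128)·(103 − 39) = 4096.

DWL = 4096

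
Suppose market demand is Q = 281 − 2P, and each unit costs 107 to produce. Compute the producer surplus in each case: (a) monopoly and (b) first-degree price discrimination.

Monopoly: PS = 561.125; Perfect PD: PS = 1122.25

Inverting demand: P = 140.5 − 0.5Q.
A monopolist chooses Q where MR = MC. MR = 140.5 − Q; setting this equal to 107 gives Q = 33.5 and P = 123.75.
PS = (123.75 − 107)·33.5 = 561.125.
With perfect price discrimination, output is the efficient level Q = 67 (where demand meets MC), but every buyer pays their willingness to pay: CS = 0 and PS = total surplus.
PS = ½·(140.5 − 107)·67 = 1122.25.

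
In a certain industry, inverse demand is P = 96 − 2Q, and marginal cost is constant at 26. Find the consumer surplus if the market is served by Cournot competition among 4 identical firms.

CS = 784

Cournot with 4 identical firms: the symmetric best-response condition is 96 − 10q = 26. Each firm produces q = 7, total output Q = 28, price P = 40.
CS = ½·(96 − 40)·28 = 784.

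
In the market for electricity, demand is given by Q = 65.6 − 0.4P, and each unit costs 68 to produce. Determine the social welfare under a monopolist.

Inverting demand: P = 164 − 2.5Q.
The monopolist equates marginal revenue to marginal cost: 164 − 5Q = 68, so Q = 19.2. From demand, P = 116.
CS = ½·(164 − 116)·19.2 = 460.8; PS = (116 − 68)·19.2 = 921.6; TS = 1382.4.

TS = 1382.4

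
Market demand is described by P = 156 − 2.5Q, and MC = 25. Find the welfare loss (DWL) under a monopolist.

Under competition P = MC = 25, so Q = (156 − 25)/2.5 = 52.4.
Monopoly sets MR = MC: 156 − 5Q = 25 ⇒ Q = 26.2, P = 156 − 2.5·26.2 = 90.5.
DWL is the triangle between Q = 26.2 and Q = 52.4: ½·(52.4 − 26.2)·(90.5 − 25) = 858.05.

DWL = 858.05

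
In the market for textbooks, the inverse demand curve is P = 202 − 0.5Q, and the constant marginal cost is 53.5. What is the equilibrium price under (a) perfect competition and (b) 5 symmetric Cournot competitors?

Competition: P = 53.5; Cournot: P = 78.25

Under competition P = MC = 53.5, so Q = (202 − 53.5)/0.5 = 297.
Cournot with 5 identical firms: the symmetric best-response condition is 202 − 3q = 53.5. Each firm produces q = 49.5, total output Q = 247.5, price P = 78.25.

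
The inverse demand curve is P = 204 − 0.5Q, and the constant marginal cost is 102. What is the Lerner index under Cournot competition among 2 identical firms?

Lerner index = 0.25

In a 2-firm Cournot equilibrium, symmetry and the first-order condition give q = (204 − 102)/(1.5) = 68. So Q = 136 and P = 136.
Lerner index = (P − MC)/P = (136 − 102)/136 = 0.25.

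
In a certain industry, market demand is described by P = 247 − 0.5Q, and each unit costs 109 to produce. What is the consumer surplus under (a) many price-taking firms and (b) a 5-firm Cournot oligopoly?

Competitive firms price at marginal cost: P = 109, giving Q = 276.
CS = ½·(247 − 109)·276 = 19044.
Cournot with 5 identical firms: the symmetric best-response condition is 247 − 3q = 109. Each firm produces q = 46, total output Q = 230, price P = 132.
CS = ½·(247 − 132)·230 = 13225.

Competition: CS = 19044; Cournot: CS = 13225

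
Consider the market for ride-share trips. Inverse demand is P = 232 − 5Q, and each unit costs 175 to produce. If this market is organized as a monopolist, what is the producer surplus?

PS = 162.45

The monopolist equates marginal revenue to marginal cost: 232 − 10Q = 175, so Q = 5.7. From demand, P = 203.5.
PS = (203.5 − 175)·5.7 = 162.45.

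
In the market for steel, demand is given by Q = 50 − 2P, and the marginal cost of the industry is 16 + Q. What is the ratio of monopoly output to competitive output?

Q_m/Q_c = 0.75

Inverting demand: P = 25 − 0.5Q.
Monopoly sets MR = MC: 25 − Q = 16 + Q ⇒ Q = 4.5, P = 25 − 0.5·4.5 = 22.75.
Under competition P = MC: 25 − 0.5Q = 16 + Q ⇒ Q = 6, P = 22.
Ratio Q_m/Q_c = 4.5/6 = 0.75.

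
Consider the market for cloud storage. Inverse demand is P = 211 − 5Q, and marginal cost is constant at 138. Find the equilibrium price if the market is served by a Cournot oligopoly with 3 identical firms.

In a 3-firm Cournot equilibrium, symmetry and the first-order condition give q = (211 − 138)/(20) = 3.65. So Q = 10.95 and P = 156.25.

P = 156.25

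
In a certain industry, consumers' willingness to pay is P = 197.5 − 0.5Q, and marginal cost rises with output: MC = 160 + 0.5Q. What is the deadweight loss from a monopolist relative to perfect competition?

Competitive equilibrium sets price equal to marginal cost: 197.5 − 0.5Q = 160 + 0.5Q, so Q = 37.5 and P = 178.75.
A monopolist chooses Q where MR = MC. MR = 197.5 − Q; setting this equal to 160 + 0.5Q gives Q = 25 and P = 185.
CS = ½·(197.5 − 178.75)·37.5 = 5625/16; PS = (178.75·37.5 − 160·37.5 − ½·0.5·37.5²) = 5625/16; TS = 703.125.
CS = ½·(197.5 − 185)·25 = 156.25; PS = (185·25 − 160·25 − ½·0.5·25²) = 468.75; TS = 625.
DWL = 703.125 − 625 = 78.125.

DWL = 78.125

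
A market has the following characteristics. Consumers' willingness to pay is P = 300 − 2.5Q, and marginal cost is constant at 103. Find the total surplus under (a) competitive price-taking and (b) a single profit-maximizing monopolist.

Under competition P = MC = 103, so Q = (300 − 103)/2.5 = 78.8.
CS = ½·(300 − 103)·78.8 = 7761.8; PS = (103 − 103)·78.8 = 0; TS = 7761.8.
Monopoly sets MR = MC: 300 − 5Q = 103 ⇒ Q = 39.4, P = 300 − 2.5·39.4 = 201.5.
CS = ½·(300 − 201.5)·39.4 = 1940.45; PS = (201.5 − 103)·39.4 = 3880.9; TS = 5821.35.

Competition: TS = 7761.8; Monopoly: TS = 5821.35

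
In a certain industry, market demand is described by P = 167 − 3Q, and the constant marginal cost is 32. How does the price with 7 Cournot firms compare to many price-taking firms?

Cournot: P = 48.875; Competition: P = 32

In a 7-firm Cournot equilibrium, symmetry and the first-order condition give q = (167 − 32)/(24) = 5.625. So Q = 39.375 and P = 48.875.
Perfect competition: P = MC = 32, so 167 − 3Q = 32 and Q = 45.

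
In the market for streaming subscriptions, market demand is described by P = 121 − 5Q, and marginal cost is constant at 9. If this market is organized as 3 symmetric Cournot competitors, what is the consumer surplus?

CS = 705.6

Cournot with 3 identical firms: the symmetric best-response condition is 121 − 20q = 9. Each firm produces q = 5.6, total output Q = 16.8, price P = 37.
CS = ½·(121 − 37)·16.8 = 705.6.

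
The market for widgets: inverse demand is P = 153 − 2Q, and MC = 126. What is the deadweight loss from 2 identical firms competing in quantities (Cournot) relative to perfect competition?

Competitive firms price at marginal cost: P = 126, giving Q = 13.5.
In a 2-firm Cournot equilibrium, symmetry and the first-order condition give q = (153 − 126)/(6) = 4.5. So Q = 9 and P = 135.
DWL is the triangle between Q = 9 and Q = 13.5: ½·(13.5 − 9)·(135 − 126) = 20.25.

DWL = 20.25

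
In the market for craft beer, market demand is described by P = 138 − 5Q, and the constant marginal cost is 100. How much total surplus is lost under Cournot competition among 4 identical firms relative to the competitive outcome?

Competitive firms price at marginal cost: P = 100, giving Q = 7.6.
In a 4-firm Cournot equilibrium, symmetry and the first-order condition give q = (138 − 100)/(25) = 1.52. So Q = 6.08 and P = 107.6.
DWL is the triangle between Q = 6.08 and Q = 7.6: ½·(7.6 − 6.08)·(107.6 − 100) = 5.776.

DWL = 5.776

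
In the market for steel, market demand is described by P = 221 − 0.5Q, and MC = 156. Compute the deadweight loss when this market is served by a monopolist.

DWL = 1056.25

Competitive firms price at marginal cost: P = 156, giving Q = 130.
A monopolist chooses Q where MR = MC. MR = 221 − Q; setting this equal to 156 gives Q = 65 and P = 188.5.
DWL is the triangle between Q = 65 and Q = 130: ½·(130 − 65)·(188.5 − 156) = 1056.25.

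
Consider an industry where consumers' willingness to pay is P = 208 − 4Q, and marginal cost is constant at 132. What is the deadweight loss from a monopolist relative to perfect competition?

Competitive firms price at marginal cost: P = 132, giving Q = 19.
Monopoly sets MR = MC: 208 − 8Q = 132 ⇒ Q = 9.5, P = 208 − 4·9.5 = 170.
DWL is the triangle between Q = 9.5 and Q = 19: ½·(19 − 9.5)·(170 − 132) = 180.5.

DWL = 180.5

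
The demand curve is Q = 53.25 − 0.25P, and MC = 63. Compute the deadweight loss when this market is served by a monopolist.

DWL = 703.125

Inverting demand: P = 213 − 4Q.
Perfect competition: P = MC = 63, so 213 − 4Q = 63 and Q = 37.5.
Monopoly sets MR = MC: 213 − 8Q = 63 ⇒ Q = 18.75, P = 213 − 4·18.75 = 138.
DWL is the triangle between Q = 18.75 and Q = 37.5: ½·(37.5 − 18.75)·(138 − 63) = 703.125.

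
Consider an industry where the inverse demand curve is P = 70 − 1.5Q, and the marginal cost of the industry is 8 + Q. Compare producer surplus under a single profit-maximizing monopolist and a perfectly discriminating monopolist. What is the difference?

Producer surplus rises by 288.3

The monopolist equates marginal revenue to marginal cost: 70 − 3Q = 8 + Q, so Q = 15.5. From demand, P = 46.75.
PS = P·Q − VC(Q) = 46.75·15.5 − (8·15.5 + ½·1·15.5²) = 480.5.
With perfect price discrimination, output is the efficient level Q = 24.8 (where demand meets MC), but every buyer pays their willingness to pay: CS = 0 and PS = total surplus.
PS = ½·(70 − 8)·24.8 = 768.8.
Change in producer surplus: 768.8 − 480.5 = 288.3.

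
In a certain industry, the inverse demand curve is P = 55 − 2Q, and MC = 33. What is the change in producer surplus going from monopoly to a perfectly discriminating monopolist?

A monopolist chooses Q where MR = MC. MR = 55 − 4Q; setting this equal to 33 gives Q = 5.5 and P = 44.
PS = (44 − 33)·5.5 = 60.5.
Under first-degree price discrimination the firm charges each unit its demand price and produces up to where P = MC, i.e. Q = 11. Consumer surplus is zero; producer surplus equals total surplus.
PS = ½·(55 − 33)·11 = 121.
Change in producer surplus: 121 − 60.5 = 60.5.

PS rises by 60.5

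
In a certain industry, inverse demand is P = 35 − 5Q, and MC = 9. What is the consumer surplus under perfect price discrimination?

A perfectly discriminating monopolist sells every unit with P(Q) ≥ MC(Q), so output equals the competitive quantity Q = 5.2. Each buyer pays their reservation price, so CS = 0 and the firm captures all surplus.
CS = 0.

CS = 0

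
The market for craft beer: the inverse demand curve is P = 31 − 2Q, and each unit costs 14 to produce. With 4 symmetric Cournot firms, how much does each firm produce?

With 4 symmetric Cournot firms, each firm's FOC gives 31 − 10q = 14, so q = 1.7, Q = 4·1.7 = 6.8, and P = 17.4.

q_i = 1.7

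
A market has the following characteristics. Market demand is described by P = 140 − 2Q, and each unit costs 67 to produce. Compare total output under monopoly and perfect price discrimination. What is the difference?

The monopolist equates marginal revenue to marginal cost: 140 − 4Q = 67, so Q = 18.25. From demand, P = 103.5.
A perfectly discriminating monopolist sells every unit with P(Q) ≥ MC(Q), so output equals the competitive quantity Q = 36.5. Each buyer pays their reservation price, so CS = 0 and the firm captures all surplus.
Change in total output: 36.5 − 18.25 = 18.25.

Total output rises by 18.25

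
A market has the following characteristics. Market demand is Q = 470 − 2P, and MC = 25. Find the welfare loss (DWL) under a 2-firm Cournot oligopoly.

Inverting demand: P = 235 − 0.5Q.
Competitive firms price at marginal cost: P = 25, giving Q = 420.
With 2 symmetric Cournot firms, each firm's FOC gives 235 − 1.5q = 25, so q = 140, Q = 2·140 = 280, and P = 95.
DWL is the triangle between Q = 280 and Q = 420: ½·(420 − 280)·(95 − 25) = 4900.

DWL = 4900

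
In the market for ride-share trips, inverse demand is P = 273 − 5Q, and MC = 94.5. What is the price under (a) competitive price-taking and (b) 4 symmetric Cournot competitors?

Competition: P = 94.5; Cournot: P = 130.2

Perfect competition: P = MC = 94.5, so 273 − 5Q = 94.5 and Q = 35.7.
In a 4-firm Cournot equilibrium, symmetry and the first-order condition give q = (273 − 94.5)/(25) = 7.14. So Q = 28.56 and P = 130.2.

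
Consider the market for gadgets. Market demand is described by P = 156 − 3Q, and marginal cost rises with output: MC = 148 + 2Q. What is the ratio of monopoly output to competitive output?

Q_m/Q_c = 0.625

The monopolist equates marginal revenue to marginal cost: 156 − 6Q = 148 + 2Q, so Q = 1. From demand, P = 153.
Under competition P = MC: 156 − 3Q = 148 + 2Q ⇒ Q = 1.6, P = 151.2.
Ratio Q_m/Q_c = 1/1.6 = 0.625.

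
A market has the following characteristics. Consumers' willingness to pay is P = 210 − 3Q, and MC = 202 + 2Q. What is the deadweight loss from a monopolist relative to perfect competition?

DWL = 0.9

Under competition P = MC: 210 − 3Q = 202 + 2Q ⇒ Q = 1.6, P = 205.2.
The monopolist equates marginal revenue to marginal cost: 210 − 6Q = 202 + 2Q, so Q = 1. From demand, P = 207.
CS = ½·(210 − 205.2)·1.6 = 3.84; PS = (205.2·1.6 − 202·1.6 − ½·2·1.6²) = 2.56; TS = 6.4.
CS = ½·(210 − 207)·1 = 1.5; PS = (207·1 − 202·1 − ½·2·1²) = 4; TS = 5.5.
DWL = 6.4 − 5.5 = 0.9.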